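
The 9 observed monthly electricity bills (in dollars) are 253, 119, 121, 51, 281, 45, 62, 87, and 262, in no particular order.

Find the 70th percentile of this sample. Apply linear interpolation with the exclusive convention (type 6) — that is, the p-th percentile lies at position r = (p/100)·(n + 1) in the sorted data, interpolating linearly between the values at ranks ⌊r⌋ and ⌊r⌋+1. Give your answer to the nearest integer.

Sorted: 45, 51, 62, 87, 119, 121, 253, 262, 281.
n = 9.
r = (70/100)·(9 + 1) = 7.
r is an integer, so P70 is the value at rank 7: 253.

253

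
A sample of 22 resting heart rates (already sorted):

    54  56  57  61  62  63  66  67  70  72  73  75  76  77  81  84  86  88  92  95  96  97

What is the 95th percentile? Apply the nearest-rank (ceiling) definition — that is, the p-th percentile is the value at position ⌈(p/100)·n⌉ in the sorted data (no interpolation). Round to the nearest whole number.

n = 22.
Position = ⌈95/100 · 22⌉ = ⌈20.9⌉ = 21.
The value at rank 21 is 96.

96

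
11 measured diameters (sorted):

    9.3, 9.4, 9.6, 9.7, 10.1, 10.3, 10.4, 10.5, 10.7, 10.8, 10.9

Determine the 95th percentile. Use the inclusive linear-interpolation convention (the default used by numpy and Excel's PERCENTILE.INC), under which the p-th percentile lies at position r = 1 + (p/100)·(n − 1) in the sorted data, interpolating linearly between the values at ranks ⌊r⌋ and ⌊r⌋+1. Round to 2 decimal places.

10.85

n = 11.
r = 1 + (95/100)·(11 − 1) = 1 + 9.5 = 10.5.
Rank 10 is 10.8 and rank 11 is 10.9.
Interpolate: 10.8 + 0.5·(10.9 − 10.8) = 10.8 + 0.5·0.1 = 10.85.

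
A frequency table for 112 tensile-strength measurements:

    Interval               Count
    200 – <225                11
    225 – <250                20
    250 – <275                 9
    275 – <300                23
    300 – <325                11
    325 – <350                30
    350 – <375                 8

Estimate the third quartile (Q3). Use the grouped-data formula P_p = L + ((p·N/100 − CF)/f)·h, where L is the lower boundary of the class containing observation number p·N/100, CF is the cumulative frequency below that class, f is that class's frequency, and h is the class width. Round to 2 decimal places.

333.33

N = 112; target position k = 75/100 · 112 = 84.
Cumulative frequencies: 11, 31, 40, 63, 74, 104, 112.
Observation 84 falls in the class 325 – <350.
L = 325, CF = 74, f = 30, h = 25.
P75 = 325 + ((84 − 74)/30)·25 = 325 + 8.33333 = 333.333.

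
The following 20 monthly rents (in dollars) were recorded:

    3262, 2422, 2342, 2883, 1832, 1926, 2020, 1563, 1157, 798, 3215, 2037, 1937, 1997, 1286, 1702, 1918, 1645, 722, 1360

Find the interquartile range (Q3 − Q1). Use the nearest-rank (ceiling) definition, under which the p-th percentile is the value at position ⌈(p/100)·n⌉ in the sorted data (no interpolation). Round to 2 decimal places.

677.00

Sorted: 722, 798, 1157, 1286, 1360, 1563, 1645, 1702, 1832, 1918, 1926, 1937, 1997, 2020, 2037, 2342, 2422, 2883, 3215, 3262.
n = 20.
P25: rank ⌈25/100·20⌉ = 5 → 1360.
P75: rank ⌈75/100·20⌉ = 15 → 2037.
Difference: 2037 − 1360 = 677.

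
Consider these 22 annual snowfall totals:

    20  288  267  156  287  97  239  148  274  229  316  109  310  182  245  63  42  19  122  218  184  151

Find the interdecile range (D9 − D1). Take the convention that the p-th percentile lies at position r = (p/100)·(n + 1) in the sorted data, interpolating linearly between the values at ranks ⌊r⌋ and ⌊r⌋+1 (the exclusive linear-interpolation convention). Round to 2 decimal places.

276.80

Sorted: 19, 20, 42, 63, 97, 109, 122, 148, 151, 156, 182, 184, 218, 229, 239, 245, 267, 274, 287, 288, 310, 316.
n = 22.
P10: r = 2.3; ranks 2–3 are 20, 42; interpolating gives 26.6.
P90: r = 20.7; ranks 20–21 are 288, 310; interpolating gives 303.4.
Difference: 303.4 − 26.6 = 276.8.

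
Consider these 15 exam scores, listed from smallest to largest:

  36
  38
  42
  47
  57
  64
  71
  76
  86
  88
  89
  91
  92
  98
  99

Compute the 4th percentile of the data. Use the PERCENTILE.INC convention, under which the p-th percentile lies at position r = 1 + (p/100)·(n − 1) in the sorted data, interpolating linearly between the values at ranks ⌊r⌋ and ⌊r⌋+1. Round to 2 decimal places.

37.12

n = 15.
r = 1 + (4/100)·(15 − 1) = 1 + 0.56 = 1.56.
Rank 1 is 36 and rank 2 is 38.
Interpolate: 36 + 0.56·(38 − 36) = 36 + 0.56·2 = 37.12.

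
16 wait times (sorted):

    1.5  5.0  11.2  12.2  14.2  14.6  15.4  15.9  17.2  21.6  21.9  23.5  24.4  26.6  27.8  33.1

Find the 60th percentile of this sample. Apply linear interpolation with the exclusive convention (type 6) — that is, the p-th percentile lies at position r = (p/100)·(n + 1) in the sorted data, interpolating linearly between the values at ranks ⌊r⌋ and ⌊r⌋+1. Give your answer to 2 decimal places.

n = 16.
r = (60/100)·(16 + 1) = 10.2.
Rank 10 is 21.6 and rank 11 is 21.9.
Interpolate: 21.6 + 0.2·(21.9 − 21.6) = 21.6 + 0.2·0.3 = 21.66.

21.66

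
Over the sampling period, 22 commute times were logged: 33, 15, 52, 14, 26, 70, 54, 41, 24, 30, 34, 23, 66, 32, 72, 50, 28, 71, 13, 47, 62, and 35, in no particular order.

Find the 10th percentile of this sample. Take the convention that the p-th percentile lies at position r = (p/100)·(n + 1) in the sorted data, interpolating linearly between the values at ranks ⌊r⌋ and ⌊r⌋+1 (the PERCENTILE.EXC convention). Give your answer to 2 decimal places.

Sorted: 13, 14, 15, 23, 24, 26, 28, 30, 32, 33, 34, 35, 41, 47, 50, 52, 54, 62, 66, 70, 71, 72.
n = 22.
r = (10/100)·(22 + 1) = 2.3.
Rank 2 is 14 and rank 3 is 15.
Interpolate: 14 + 0.3·(15 − 14) = 14 + 0.3·1 = 14.3.

14.30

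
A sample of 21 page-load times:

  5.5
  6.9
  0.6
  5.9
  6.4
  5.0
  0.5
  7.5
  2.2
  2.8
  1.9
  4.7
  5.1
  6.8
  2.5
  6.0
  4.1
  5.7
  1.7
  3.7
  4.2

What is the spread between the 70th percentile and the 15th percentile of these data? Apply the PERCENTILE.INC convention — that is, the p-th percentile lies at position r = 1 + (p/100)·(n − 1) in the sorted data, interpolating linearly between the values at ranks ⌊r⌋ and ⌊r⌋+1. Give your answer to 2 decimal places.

Sorted: 0.5, 0.6, 1.7, 1.9, 2.2, 2.5, 2.8, 3.7, 4.1, 4.2, 4.7, 5.0, 5.1, 5.5, 5.7, 5.9, 6.0, 6.4, 6.8, 6.9, 7.5.
n = 21.
P15: r = 4 (integer) → 1.9.
P70: r = 15 (integer) → 5.7.
Difference: 5.7 − 1.9 = 3.8.

3.80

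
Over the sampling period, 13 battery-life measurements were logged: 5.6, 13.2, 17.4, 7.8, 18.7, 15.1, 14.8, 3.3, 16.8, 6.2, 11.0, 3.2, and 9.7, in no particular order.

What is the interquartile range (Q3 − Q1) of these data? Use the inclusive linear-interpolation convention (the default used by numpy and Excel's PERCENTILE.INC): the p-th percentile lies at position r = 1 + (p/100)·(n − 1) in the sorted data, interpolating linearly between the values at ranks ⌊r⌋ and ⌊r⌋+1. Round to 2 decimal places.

Sorted: 3.2, 3.3, 5.6, 6.2, 7.8, 9.7, 11.0, 13.2, 14.8, 15.1, 16.8, 17.4, 18.7.
n = 13.
P25: r = 4 (integer) → 6.2.
P75: r = 10 (integer) → 15.1.
Difference: 15.1 − 6.2 = 8.9.

8.90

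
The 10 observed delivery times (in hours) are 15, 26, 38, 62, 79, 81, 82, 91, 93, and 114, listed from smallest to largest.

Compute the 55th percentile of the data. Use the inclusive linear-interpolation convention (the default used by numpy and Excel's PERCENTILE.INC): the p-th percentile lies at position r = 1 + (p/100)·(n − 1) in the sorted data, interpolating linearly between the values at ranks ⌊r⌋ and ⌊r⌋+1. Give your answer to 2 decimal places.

80.90

n = 10.
r = 1 + (55/100)·(10 − 1) = 1 + 4.95 = 5.95.
Rank 5 is 79 and rank 6 is 81.
Interpolate: 79 + 0.95·(81 − 79) = 79 + 0.95·2 = 80.9.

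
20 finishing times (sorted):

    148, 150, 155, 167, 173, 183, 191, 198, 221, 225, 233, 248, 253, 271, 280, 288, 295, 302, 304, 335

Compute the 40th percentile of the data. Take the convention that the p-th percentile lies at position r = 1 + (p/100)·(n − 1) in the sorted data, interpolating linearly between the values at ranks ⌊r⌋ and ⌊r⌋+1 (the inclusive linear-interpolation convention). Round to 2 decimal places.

n = 20.
r = 1 + (40/100)·(20 − 1) = 1 + 7.6 = 8.6.
Rank 8 is 198 and rank 9 is 221.
Interpolate: 198 + 0.6·(221 − 198) = 198 + 0.6·23 = 211.8.

211.80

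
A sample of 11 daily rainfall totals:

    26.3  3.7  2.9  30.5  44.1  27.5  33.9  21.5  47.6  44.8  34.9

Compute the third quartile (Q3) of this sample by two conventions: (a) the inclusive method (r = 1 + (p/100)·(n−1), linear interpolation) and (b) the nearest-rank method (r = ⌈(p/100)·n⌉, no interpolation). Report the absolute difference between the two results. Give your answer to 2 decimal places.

Sorted: 2.9, 3.7, 21.5, 26.3, 27.5, 30.5, 33.9, 34.9, 44.1, 44.8, 47.6.
n = 11.
(a) r = 8.5; between ranks 8 (34.9) and 9 (44.1): 39.5.
(b) the nearest-rank method: rank 9 → 44.1.
|39.5 − 44.1| = 4.6.

4.60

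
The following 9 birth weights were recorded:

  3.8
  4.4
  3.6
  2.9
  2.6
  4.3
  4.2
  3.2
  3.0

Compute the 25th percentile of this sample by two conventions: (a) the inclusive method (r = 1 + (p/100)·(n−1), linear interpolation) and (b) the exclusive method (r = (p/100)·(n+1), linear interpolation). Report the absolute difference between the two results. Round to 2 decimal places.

0.05

Sorted: 2.6, 2.9, 3.0, 3.2, 3.6, 3.8, 4.2, 4.3, 4.4.
n = 9.
(a) r = 3 → value at rank 3 = 3.
(b) r = 2.5; between ranks 2 (2.9) and 3 (3.0): 2.95.
|3 − 2.95| = 0.05.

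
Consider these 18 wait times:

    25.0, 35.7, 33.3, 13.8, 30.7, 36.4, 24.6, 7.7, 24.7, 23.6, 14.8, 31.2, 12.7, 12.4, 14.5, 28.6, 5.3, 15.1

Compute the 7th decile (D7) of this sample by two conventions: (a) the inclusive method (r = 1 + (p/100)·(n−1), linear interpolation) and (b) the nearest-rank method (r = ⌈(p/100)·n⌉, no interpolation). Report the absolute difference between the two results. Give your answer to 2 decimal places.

Sorted: 5.3, 7.7, 12.4, 12.7, 13.8, 14.5, 14.8, 15.1, 23.6, 24.6, 24.7, 25.0, 28.6, 30.7, 31.2, 33.3, 35.7, 36.4.
n = 18.
(a) r = 12.9; between ranks 12 (25.0) and 13 (28.6): 28.24.
(b) the nearest-rank method: rank 13 → 28.6.
|28.24 − 28.6| = 0.36.

0.36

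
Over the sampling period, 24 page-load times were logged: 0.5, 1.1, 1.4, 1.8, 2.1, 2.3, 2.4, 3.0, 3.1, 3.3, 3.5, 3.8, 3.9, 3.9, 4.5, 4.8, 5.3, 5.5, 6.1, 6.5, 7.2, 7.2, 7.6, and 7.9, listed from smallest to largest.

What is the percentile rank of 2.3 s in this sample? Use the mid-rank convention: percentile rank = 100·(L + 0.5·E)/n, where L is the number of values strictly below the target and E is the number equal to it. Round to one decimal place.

Count below 2.3: L = 5; count equal: E = 1; n = 24.
Percentile rank = 100·(5 + 0.5·1)/24 = 100·5.5/24 = 22.92.

22.9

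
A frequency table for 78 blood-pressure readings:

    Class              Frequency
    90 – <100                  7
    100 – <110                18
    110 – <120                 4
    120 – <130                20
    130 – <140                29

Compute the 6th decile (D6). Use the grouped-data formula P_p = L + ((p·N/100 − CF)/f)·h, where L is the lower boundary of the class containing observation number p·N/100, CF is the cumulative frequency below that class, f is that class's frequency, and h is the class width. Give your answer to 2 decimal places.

128.90

N = 78; target position k = 60/100 · 78 = 46.8.
Cumulative frequencies: 7, 25, 29, 49, 78.
Observation 46.8 falls in the class 120 – <130.
L = 120, CF = 29, f = 20, h = 10.
P60 = 120 + ((46.8 − 29)/20)·10 = 120 + 8.9 = 128.9.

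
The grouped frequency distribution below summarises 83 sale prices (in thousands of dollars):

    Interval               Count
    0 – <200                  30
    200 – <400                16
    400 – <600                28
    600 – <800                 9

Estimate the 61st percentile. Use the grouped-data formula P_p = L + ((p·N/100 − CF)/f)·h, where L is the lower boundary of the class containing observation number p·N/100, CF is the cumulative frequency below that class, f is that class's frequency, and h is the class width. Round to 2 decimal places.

N = 83; target position k = 61/100 · 83 = 50.63.
Cumulative frequencies: 30, 46, 74, 83.
Observation 50.63 falls in the class 400 – <600.
L = 400, CF = 46, f = 28, h = 200.
P61 = 400 + ((50.63 − 46)/28)·200 = 400 + 33.0714 = 433.071.

433.07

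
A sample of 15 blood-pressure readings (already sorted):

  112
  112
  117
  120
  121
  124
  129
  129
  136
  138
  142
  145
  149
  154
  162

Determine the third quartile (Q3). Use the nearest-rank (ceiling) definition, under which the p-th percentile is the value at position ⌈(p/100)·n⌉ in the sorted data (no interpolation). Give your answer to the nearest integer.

n = 15.
Position = ⌈75/100 · 15⌉ = ⌈11.25⌉ = 12.
The value at rank 12 is 145.

145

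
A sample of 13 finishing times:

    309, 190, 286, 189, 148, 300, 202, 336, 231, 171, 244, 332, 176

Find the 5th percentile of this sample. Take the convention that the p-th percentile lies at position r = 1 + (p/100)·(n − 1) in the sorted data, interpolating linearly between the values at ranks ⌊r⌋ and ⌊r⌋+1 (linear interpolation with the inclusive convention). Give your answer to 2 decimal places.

Sorted: 148, 171, 176, 189, 190, 202, 231, 244, 286, 300, 309, 332, 336.
n = 13.
r = 1 + (5/100)·(13 − 1) = 1 + 0.6 = 1.6.
Rank 1 is 148 and rank 2 is 171.
Interpolate: 148 + 0.6·(171 − 148) = 148 + 0.6·23 = 161.8.

161.80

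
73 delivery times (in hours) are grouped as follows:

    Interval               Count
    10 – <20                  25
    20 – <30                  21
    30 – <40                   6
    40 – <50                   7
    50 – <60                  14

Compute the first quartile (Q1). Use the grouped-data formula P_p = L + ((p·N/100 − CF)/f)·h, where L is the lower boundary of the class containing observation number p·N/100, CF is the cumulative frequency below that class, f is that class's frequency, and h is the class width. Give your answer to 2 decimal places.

17.30

N = 73; target position k = 25/100 · 73 = 18.25.
Cumulative frequencies: 25, 46, 52, 59, 73.
Observation 18.25 falls in the class 10 – <20.
L = 10, CF = 0, f = 25, h = 10.
P25 = 10 + ((18.25 − 0)/25)·10 = 10 + 7.3 = 17.3.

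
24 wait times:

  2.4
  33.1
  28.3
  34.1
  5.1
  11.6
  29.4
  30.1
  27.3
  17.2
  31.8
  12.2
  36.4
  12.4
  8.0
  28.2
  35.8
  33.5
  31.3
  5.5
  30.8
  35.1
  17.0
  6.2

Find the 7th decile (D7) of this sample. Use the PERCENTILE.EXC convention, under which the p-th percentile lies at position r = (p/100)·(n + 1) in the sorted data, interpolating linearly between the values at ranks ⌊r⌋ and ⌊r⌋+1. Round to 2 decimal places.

31.55

Sorted: 2.4, 5.1, 5.5, 6.2, 8.0, 11.6, 12.2, 12.4, 17.0, 17.2, 27.3, 28.2, 28.3, 29.4, 30.1, 30.8, 31.3, 31.8, 33.1, 33.5, 34.1, 35.1, 35.8, 36.4.
n = 24.
r = (70/100)·(24 + 1) = 17.5.
Rank 17 is 31.3 and rank 18 is 31.8.
Interpolate: 31.3 + 0.5·(31.8 − 31.3) = 31.3 + 0.5·0.5 = 31.55.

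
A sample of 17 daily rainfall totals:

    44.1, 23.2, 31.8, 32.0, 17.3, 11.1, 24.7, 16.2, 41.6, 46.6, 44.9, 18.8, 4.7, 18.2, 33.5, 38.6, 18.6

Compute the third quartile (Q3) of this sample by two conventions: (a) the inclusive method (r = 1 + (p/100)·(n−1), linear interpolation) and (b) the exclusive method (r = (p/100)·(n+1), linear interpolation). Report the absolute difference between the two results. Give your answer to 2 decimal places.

1.50

Sorted: 4.7, 11.1, 16.2, 17.3, 18.2, 18.6, 18.8, 23.2, 24.7, 31.8, 32.0, 33.5, 38.6, 41.6, 44.1, 44.9, 46.6.
n = 17.
(a) r = 13 → value at rank 13 = 38.6.
(b) r = 13.5; between ranks 13 (38.6) and 14 (41.6): 40.1.
|38.6 − 40.1| = 1.5.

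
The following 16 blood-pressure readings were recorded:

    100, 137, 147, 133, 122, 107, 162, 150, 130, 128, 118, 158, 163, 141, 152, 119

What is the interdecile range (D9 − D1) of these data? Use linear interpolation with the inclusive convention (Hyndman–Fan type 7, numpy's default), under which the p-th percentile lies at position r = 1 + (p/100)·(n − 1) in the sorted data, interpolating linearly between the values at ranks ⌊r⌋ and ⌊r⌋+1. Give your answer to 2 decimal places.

Sorted: 100, 107, 118, 119, 122, 128, 130, 133, 137, 141, 147, 150, 152, 158, 162, 163.
n = 16.
P10: r = 2.5; ranks 2–3 are 107, 118; interpolating gives 112.5.
P90: r = 14.5; ranks 14–15 are 158, 162; interpolating gives 160.
Difference: 160 − 112.5 = 47.5.

47.50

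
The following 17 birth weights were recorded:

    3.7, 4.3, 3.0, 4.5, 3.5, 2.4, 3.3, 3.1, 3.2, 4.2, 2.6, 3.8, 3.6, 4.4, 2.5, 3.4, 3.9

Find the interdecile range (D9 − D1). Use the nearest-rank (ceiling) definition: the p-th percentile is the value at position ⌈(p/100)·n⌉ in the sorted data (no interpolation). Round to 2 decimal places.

Sorted: 2.4, 2.5, 2.6, 3.0, 3.1, 3.2, 3.3, 3.4, 3.5, 3.6, 3.7, 3.8, 3.9, 4.2, 4.3, 4.4, 4.5.
n = 17.
P10: rank ⌈10/100·17⌉ = 2 → 2.5.
P90: rank ⌈90/100·17⌉ = 16 → 4.4.
Difference: 4.4 − 2.5 = 1.9.

1.90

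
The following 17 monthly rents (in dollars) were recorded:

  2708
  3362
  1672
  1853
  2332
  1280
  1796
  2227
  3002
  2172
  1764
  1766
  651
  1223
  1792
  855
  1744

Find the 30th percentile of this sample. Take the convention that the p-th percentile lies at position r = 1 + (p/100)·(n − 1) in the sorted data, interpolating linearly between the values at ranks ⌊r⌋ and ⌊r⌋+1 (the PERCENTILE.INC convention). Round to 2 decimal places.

1729.60

Sorted: 651, 855, 1223, 1280, 1672, 1744, 1764, 1766, 1792, 1796, 1853, 2172, 2227, 2332, 2708, 3002, 3362.
n = 17.
r = 1 + (30/100)·(17 − 1) = 1 + 4.8 = 5.8.
Rank 5 is 1672 and rank 6 is 1744.
Interpolate: 1672 + 0.8·(1744 − 1672) = 1672 + 0.8·72 = 1729.6.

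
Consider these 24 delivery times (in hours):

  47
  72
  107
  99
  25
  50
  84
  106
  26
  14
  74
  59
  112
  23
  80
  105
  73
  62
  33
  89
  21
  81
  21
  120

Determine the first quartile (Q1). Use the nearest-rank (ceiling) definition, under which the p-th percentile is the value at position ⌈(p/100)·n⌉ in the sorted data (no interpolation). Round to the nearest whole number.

Sorted: 14, 21, 21, 23, 25, 26, 33, 47, 50, 59, 62, 72, 73, 74, 80, 81, 84, 89, 99, 105, 106, 107, 112, 120.
n = 24.
Position = ⌈25/100 · 24⌉ = ⌈6⌉ = 6.
The value at rank 6 is 26.

26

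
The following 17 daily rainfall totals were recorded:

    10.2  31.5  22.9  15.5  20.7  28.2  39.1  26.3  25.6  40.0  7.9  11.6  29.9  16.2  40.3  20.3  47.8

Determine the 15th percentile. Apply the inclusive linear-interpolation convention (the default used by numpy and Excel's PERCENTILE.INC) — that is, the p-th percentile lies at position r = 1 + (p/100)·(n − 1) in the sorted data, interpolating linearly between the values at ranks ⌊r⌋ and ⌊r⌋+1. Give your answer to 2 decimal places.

13.16

Sorted: 7.9, 10.2, 11.6, 15.5, 16.2, 20.3, 20.7, 22.9, 25.6, 26.3, 28.2, 29.9, 31.5, 39.1, 40.0, 40.3, 47.8.
n = 17.
r = 1 + (15/100)·(17 − 1) = 1 + 2.4 = 3.4.
Rank 3 is 11.6 and rank 4 is 15.5.
Interpolate: 11.6 + 0.4·(15.5 − 11.6) = 11.6 + 0.4·3.9 = 13.16.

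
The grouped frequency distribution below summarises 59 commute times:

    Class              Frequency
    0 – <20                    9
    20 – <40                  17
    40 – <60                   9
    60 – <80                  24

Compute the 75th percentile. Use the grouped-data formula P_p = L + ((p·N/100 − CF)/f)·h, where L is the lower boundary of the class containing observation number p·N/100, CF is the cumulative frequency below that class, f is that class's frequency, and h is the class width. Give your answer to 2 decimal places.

N = 59; target position k = 75/100 · 59 = 44.25.
Cumulative frequencies: 9, 26, 35, 59.
Observation 44.25 falls in the class 60 – <80.
L = 60, CF = 35, f = 24, h = 20.
P75 = 60 + ((44.25 − 35)/24)·20 = 60 + 7.70833 = 67.7083.

67.71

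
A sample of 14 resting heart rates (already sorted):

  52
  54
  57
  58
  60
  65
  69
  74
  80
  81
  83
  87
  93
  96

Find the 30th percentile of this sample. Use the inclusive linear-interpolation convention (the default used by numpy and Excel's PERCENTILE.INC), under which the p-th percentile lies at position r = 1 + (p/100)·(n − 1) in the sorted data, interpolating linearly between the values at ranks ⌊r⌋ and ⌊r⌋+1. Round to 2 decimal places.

n = 14.
r = 1 + (30/100)·(14 − 1) = 1 + 3.9 = 4.9.
Rank 4 is 58 and rank 5 is 60.
Interpolate: 58 + 0.9·(60 − 58) = 58 + 0.9·2 = 59.8.

59.80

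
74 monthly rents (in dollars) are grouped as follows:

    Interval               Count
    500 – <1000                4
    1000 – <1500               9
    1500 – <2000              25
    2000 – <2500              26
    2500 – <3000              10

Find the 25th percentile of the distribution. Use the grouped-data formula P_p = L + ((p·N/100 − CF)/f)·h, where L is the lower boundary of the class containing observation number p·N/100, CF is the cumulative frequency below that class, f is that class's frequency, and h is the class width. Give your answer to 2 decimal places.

1610.00

N = 74; target position k = 25/100 · 74 = 18.5.
Cumulative frequencies: 4, 13, 38, 64, 74.
Observation 18.5 falls in the class 1500 – <2000.
L = 1500, CF = 13, f = 25, h = 500.
P25 = 1500 + ((18.5 − 13)/25)·500 = 1500 + 110 = 1610.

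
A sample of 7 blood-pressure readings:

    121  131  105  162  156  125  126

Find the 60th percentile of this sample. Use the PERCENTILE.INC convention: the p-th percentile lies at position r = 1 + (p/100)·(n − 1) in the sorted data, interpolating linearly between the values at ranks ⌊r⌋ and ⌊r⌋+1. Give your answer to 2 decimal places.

Sorted: 105, 121, 125, 126, 131, 156, 162.
n = 7.
r = 1 + (60/100)·(7 − 1) = 1 + 3.6 = 4.6.
Rank 4 is 126 and rank 5 is 131.
Interpolate: 126 + 0.6·(131 − 126) = 126 + 0.6·5 = 129.

129.00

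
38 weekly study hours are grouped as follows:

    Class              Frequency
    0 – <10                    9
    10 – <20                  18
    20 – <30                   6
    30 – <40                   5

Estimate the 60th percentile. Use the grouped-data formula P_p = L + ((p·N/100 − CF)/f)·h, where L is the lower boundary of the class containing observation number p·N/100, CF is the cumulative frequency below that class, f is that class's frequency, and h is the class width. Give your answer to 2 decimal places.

17.67

N = 38; target position k = 60/100 · 38 = 22.8.
Cumulative frequencies: 9, 27, 33, 38.
Observation 22.8 falls in the class 10 – <20.
L = 10, CF = 9, f = 18, h = 10.
P60 = 10 + ((22.8 − 9)/18)·10 = 10 + 7.66667 = 17.6667.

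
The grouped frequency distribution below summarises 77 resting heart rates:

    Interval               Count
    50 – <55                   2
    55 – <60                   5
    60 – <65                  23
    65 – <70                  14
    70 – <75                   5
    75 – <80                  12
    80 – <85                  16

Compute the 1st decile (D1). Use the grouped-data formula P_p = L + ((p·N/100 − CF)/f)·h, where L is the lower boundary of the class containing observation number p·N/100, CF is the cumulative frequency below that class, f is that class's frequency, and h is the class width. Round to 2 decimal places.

N = 77; target position k = 10/100 · 77 = 7.7.
Cumulative frequencies: 2, 7, 30, 44, 49, 61, 77.
Observation 7.7 falls in the class 60 – <65.
L = 60, CF = 7, f = 23, h = 5.
P10 = 60 + ((7.7 − 7)/23)·5 = 60 + 0.152174 = 60.1522.

60.15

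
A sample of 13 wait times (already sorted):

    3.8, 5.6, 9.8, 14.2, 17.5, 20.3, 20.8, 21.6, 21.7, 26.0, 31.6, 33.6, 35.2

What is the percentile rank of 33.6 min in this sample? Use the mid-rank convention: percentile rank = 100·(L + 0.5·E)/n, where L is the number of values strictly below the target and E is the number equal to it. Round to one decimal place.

88.5

Count below 33.6: L = 11; count equal: E = 1; n = 13.
Percentile rank = 100·(11 + 0.5·1)/13 = 100·11.5/13 = 88.46.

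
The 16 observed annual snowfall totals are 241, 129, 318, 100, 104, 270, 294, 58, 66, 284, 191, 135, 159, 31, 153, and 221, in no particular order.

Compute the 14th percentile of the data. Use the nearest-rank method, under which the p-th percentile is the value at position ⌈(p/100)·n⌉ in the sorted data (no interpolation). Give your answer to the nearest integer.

66

Sorted: 31, 58, 66, 100, 104, 129, 135, 153, 159, 191, 221, 241, 270, 284, 294, 318.
n = 16.
Position = ⌈14/100 · 16⌉ = ⌈2.24⌉ = 3.
The value at rank 3 is 66.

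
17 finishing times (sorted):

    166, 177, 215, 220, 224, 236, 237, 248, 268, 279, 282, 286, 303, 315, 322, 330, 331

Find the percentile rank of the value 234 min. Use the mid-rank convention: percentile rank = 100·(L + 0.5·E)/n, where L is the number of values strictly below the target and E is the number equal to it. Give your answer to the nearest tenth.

Count below 234: L = 5; count equal: E = 0; n = 17.
Percentile rank = 100·(5 + 0.5·0)/17 = 100·5/17 = 29.41.

29.4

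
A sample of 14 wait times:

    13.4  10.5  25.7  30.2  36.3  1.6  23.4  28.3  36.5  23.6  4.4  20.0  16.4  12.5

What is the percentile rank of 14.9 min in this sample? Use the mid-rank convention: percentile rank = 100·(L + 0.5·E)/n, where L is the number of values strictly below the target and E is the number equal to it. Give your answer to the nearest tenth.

Sorted: 1.6, 4.4, 10.5, 12.5, 13.4, 16.4, 20.0, 23.4, 23.6, 25.7, 28.3, 30.2, 36.3, 36.5.
Count below 14.9: L = 5; count equal: E = 0; n = 14.
Percentile rank = 100·(5 + 0.5·0)/14 = 100·5/14 = 35.71.

35.7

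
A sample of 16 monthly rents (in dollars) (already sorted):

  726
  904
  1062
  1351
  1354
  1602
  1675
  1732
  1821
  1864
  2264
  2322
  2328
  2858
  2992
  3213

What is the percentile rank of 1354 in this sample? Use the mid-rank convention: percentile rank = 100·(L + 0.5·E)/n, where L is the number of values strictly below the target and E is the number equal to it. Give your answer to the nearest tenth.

Count below 1354: L = 4; count equal: E = 1; n = 16.
Percentile rank = 100·(4 + 0.5·1)/16 = 100·4.5/16 = 28.12.

28.1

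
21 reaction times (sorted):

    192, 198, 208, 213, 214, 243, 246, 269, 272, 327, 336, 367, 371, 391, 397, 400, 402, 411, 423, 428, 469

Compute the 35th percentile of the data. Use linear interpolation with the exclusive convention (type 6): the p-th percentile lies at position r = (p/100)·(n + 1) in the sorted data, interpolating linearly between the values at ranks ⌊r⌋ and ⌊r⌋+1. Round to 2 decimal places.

n = 21.
r = (35/100)·(21 + 1) = 7.7.
Rank 7 is 246 and rank 8 is 269.
Interpolate: 246 + 0.7·(269 − 246) = 246 + 0.7·23 = 262.1.

262.10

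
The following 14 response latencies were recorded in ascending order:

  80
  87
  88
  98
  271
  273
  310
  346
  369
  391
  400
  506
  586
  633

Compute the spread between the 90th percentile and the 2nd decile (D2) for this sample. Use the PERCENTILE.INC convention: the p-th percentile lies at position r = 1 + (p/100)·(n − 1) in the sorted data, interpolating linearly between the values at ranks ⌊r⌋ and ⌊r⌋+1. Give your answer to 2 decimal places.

n = 14.
P20: r = 3.6; ranks 3–4 are 88, 98; interpolating gives 94.
P90: r = 12.7; ranks 12–13 are 506, 586; interpolating gives 562.
Difference: 562 − 94 = 468.

468.00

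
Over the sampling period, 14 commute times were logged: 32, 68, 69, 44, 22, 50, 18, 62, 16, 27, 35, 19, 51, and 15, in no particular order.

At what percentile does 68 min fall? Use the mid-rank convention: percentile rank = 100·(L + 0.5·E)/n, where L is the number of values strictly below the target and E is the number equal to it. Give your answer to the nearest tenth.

89.3

Sorted: 15, 16, 18, 19, 22, 27, 32, 35, 44, 50, 51, 62, 68, 69.
Count below 68: L = 12; count equal: E = 1; n = 14.
Percentile rank = 100·(12 + 0.5·1)/14 = 100·12.5/14 = 89.29.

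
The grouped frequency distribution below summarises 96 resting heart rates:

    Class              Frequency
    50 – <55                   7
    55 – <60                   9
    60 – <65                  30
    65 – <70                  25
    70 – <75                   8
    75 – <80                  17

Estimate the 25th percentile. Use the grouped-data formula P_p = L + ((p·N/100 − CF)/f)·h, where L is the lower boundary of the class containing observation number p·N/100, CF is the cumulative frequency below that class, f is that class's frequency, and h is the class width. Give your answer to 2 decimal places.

N = 96; target position k = 25/100 · 96 = 24.
Cumulative frequencies: 7, 16, 46, 71, 79, 96.
Observation 24 falls in the class 60 – <65.
L = 60, CF = 16, f = 30, h = 5.
P25 = 60 + ((24 − 16)/30)·5 = 60 + 1.33333 = 61.3333.

61.33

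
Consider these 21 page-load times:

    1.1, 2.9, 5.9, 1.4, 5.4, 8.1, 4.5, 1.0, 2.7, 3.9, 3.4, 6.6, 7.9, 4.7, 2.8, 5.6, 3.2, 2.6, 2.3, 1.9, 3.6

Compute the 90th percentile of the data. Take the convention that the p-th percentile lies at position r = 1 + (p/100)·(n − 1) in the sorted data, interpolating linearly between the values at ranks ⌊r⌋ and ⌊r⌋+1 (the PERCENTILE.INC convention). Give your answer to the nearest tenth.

6.6

Sorted: 1.0, 1.1, 1.4, 1.9, 2.3, 2.6, 2.7, 2.8, 2.9, 3.2, 3.4, 3.6, 3.9, 4.5, 4.7, 5.4, 5.6, 5.9, 6.6, 7.9, 8.1.
n = 21.
r = 1 + (90/100)·(21 − 1) = 1 + 18 = 19.
r is an integer, so P90 is the value at rank 19: 6.6.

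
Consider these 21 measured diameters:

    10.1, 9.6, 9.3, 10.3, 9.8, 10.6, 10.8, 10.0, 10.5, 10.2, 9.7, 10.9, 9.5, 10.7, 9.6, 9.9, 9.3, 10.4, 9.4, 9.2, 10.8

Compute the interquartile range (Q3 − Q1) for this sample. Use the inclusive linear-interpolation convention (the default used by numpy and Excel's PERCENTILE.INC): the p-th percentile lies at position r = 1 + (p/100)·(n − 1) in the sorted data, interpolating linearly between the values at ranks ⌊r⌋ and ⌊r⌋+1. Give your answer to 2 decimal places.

Sorted: 9.2, 9.3, 9.3, 9.4, 9.5, 9.6, 9.6, 9.7, 9.8, 9.9, 10.0, 10.1, 10.2, 10.3, 10.4, 10.5, 10.6, 10.7, 10.8, 10.8, 10.9.
n = 21.
P25: r = 6 (integer) → 9.6.
P75: r = 16 (integer) → 10.5.
Difference: 10.5 − 9.6 = 0.9.

0.90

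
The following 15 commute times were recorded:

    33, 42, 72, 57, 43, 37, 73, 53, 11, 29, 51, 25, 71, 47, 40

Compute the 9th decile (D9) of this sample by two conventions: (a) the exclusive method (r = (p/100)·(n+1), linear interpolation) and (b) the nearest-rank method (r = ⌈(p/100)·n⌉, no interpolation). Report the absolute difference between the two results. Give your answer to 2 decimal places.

Sorted: 11, 25, 29, 33, 37, 40, 42, 43, 47, 51, 53, 57, 71, 72, 73.
n = 15.
(a) r = 14.4; between ranks 14 (72) and 15 (73): 72.4.
(b) the nearest-rank method: rank 14 → 72.
|72.4 − 72| = 0.4.

0.40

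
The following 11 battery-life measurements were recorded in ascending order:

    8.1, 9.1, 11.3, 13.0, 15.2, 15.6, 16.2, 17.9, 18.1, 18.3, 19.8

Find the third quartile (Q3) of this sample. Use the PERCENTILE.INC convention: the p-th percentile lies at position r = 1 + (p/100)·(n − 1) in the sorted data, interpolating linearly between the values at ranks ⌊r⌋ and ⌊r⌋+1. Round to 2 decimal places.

18.00

n = 11.
r = 1 + (75/100)·(11 − 1) = 1 + 7.5 = 8.5.
Rank 8 is 17.9 and rank 9 is 18.1.
Interpolate: 17.9 + 0.5·(18.1 − 17.9) = 17.9 + 0.5·0.2 = 18.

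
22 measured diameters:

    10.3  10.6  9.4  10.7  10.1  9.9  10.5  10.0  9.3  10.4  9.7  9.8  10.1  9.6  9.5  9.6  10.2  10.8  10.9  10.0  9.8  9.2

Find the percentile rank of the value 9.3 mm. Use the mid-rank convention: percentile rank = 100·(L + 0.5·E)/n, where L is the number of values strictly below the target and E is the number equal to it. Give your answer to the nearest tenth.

6.8

Sorted: 9.2, 9.3, 9.4, 9.5, 9.6, 9.6, 9.7, 9.8, 9.8, 9.9, 10.0, 10.0, 10.1, 10.1, 10.2, 10.3, 10.4, 10.5, 10.6, 10.7, 10.8, 10.9.
Count below 9.3: L = 1; count equal: E = 1; n = 22.
Percentile rank = 100·(1 + 0.5·1)/22 = 100·1.5/22 = 6.818.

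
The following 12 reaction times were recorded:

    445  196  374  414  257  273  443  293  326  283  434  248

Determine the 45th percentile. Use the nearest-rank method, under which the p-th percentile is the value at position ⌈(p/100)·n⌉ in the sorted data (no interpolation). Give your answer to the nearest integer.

Sorted: 196, 248, 257, 273, 283, 293, 326, 374, 414, 434, 443, 445.
n = 12.
Position = ⌈45/100 · 12⌉ = ⌈5.4⌉ = 6.
The value at rank 6 is 293.

293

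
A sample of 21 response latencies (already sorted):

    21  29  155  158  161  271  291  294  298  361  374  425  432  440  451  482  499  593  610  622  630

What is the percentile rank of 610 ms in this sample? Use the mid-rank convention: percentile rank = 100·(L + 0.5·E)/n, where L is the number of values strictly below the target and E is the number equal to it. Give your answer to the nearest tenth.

Count below 610: L = 18; count equal: E = 1; n = 21.
Percentile rank = 100·(18 + 0.5·1)/21 = 100·18.5/21 = 88.1.

88.1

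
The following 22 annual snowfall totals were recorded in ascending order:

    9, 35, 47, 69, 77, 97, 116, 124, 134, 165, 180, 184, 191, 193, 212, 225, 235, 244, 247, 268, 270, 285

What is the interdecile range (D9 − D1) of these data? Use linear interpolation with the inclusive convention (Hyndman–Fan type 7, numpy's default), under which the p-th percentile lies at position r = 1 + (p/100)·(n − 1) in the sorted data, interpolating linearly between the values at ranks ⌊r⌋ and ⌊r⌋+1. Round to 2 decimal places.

n = 22.
P10: r = 3.1; ranks 3–4 are 47, 69; interpolating gives 49.2.
P90: r = 19.9; ranks 19–20 are 247, 268; interpolating gives 265.9.
Difference: 265.9 − 49.2 = 216.7.

216.70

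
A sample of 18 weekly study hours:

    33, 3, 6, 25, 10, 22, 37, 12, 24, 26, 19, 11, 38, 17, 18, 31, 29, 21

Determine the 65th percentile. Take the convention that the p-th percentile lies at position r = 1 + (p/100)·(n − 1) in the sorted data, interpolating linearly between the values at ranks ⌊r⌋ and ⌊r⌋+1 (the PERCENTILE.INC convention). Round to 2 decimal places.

25.05

Sorted: 3, 6, 10, 11, 12, 17, 18, 19, 21, 22, 24, 25, 26, 29, 31, 33, 37, 38.
n = 18.
r = 1 + (65/100)·(18 − 1) = 1 + 11.05 = 12.05.
Rank 12 is 25 and rank 13 is 26.
Interpolate: 25 + 0.05·(26 − 25) = 25 + 0.05·1 = 25.05.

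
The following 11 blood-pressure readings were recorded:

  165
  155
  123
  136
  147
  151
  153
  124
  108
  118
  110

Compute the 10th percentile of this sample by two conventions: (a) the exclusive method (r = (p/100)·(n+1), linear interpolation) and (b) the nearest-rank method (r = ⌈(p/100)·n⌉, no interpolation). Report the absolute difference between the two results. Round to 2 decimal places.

1.60

Sorted: 108, 110, 118, 123, 124, 136, 147, 151, 153, 155, 165.
n = 11.
(a) r = 1.2; between ranks 1 (108) and 2 (110): 108.4.
(b) the nearest-rank method: rank 2 → 110.
|108.4 − 110| = 1.6.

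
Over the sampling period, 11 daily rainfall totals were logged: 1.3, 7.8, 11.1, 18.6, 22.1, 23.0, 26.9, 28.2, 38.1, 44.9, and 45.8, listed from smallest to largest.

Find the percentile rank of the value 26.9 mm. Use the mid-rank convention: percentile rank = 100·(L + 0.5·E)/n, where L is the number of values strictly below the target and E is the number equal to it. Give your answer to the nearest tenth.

Count below 26.9: L = 6; count equal: E = 1; n = 11.
Percentile rank = 100·(6 + 0.5·1)/11 = 100·6.5/11 = 59.09.

59.1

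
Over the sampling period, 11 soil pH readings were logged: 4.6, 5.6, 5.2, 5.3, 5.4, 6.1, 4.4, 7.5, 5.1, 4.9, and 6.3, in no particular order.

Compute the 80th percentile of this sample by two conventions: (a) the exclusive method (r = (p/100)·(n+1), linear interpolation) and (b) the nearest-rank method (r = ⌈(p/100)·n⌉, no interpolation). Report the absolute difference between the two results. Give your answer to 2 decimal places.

0.12

Sorted: 4.4, 4.6, 4.9, 5.1, 5.2, 5.3, 5.4, 5.6, 6.1, 6.3, 7.5.
n = 11.
(a) r = 9.6; between ranks 9 (6.1) and 10 (6.3): 6.22.
(b) the nearest-rank method: rank 9 → 6.1.
|6.22 − 6.1| = 0.12.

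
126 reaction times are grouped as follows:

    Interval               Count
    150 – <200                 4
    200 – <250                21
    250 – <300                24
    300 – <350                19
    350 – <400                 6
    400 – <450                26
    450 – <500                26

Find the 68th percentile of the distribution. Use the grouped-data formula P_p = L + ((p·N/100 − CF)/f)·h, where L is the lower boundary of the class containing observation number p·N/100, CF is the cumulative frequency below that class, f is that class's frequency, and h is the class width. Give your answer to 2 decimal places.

422.46

N = 126; target position k = 68/100 · 126 = 85.68.
Cumulative frequencies: 4, 25, 49, 68, 74, 100, 126.
Observation 85.68 falls in the class 400 – <450.
L = 400, CF = 74, f = 26, h = 50.
P68 = 400 + ((85.68 − 74)/26)·50 = 400 + 22.4615 = 422.462.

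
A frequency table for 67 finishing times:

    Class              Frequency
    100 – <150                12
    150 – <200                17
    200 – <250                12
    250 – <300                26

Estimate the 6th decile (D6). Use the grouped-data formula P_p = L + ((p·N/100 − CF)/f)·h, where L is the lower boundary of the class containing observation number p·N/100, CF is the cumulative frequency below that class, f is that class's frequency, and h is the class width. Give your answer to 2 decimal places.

N = 67; target position k = 60/100 · 67 = 40.2.
Cumulative frequencies: 12, 29, 41, 67.
Observation 40.2 falls in the class 200 – <250.
L = 200, CF = 29, f = 12, h = 50.
P60 = 200 + ((40.2 − 29)/12)·50 = 200 + 46.6667 = 246.667.

246.67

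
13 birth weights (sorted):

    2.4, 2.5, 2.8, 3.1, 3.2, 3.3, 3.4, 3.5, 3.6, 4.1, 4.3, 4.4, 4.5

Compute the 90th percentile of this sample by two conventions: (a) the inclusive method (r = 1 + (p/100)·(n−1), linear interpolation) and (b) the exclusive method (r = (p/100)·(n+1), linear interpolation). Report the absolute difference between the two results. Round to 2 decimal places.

n = 13.
(a) r = 11.8; between ranks 11 (4.3) and 12 (4.4): 4.38.
(b) r = 12.6; between ranks 12 (4.4) and 13 (4.5): 4.46.
|4.38 − 4.46| = 0.08.

0.08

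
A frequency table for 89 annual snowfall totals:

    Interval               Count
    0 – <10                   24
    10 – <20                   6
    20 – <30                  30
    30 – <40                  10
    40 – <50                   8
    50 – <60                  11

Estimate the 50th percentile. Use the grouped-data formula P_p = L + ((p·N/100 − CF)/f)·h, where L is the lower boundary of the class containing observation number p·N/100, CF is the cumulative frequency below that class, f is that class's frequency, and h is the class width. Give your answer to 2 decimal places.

N = 89; target position k = 50/100 · 89 = 44.5.
Cumulative frequencies: 24, 30, 60, 70, 78, 89.
Observation 44.5 falls in the class 20 – <30.
L = 20, CF = 30, f = 30, h = 10.
P50 = 20 + ((44.5 − 30)/30)·10 = 20 + 4.83333 = 24.8333.

24.83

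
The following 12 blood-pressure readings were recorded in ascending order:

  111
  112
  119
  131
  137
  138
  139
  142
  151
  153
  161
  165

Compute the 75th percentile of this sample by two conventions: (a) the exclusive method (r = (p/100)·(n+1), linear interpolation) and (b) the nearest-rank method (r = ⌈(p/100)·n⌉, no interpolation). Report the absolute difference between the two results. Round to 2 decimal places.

n = 12.
(a) r = 9.75; between ranks 9 (151) and 10 (153): 152.5.
(b) the nearest-rank method: rank 9 → 151.
|152.5 − 151| = 1.5.

1.50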